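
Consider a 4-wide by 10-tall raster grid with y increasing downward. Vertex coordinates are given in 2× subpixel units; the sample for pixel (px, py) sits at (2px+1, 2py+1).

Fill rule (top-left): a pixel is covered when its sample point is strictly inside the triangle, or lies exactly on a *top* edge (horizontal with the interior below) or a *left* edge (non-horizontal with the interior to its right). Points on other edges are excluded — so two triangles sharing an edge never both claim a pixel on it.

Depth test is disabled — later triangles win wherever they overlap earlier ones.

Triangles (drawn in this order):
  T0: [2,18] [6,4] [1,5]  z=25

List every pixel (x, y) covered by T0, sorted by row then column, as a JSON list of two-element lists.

T0:
  2·area = 66  (B↔C swapped to make it positive)
  edge (2, 18)→(1, 5): d=(-1,-13) top-left  bias=+0
  edge (1, 5)→(6, 4): d=(5,-1) top-left  bias=+0
  edge (6, 4)→(2, 18): d=(-4,14) right/bottom  bias=-1
    (0,2)@(1, 5): e=[0,0,66] → #  [on edge]
    (1,2)@(3, 5): e=[26,2,38] → #
    (2,2)@(5, 5): e=[52,4,10] → #
    (3,2)@(7, 5): e=[78,6,-18] → ·
    (0,3)@(1, 7): e=[-2,10,58] → ·
    (1,3)@(3, 7): e=[24,12,30] → #
    (3,3)@(7, 7): e=[76,16,-26] → ·
    (1,4)@(3, 9): e=[22,22,22] → #
    (2,4)@(5, 9): e=[48,24,-6] → ·
    (1,5)@(3, 11): e=[20,32,14] → #
    (2,5)@(5, 11): e=[46,34,-14] → ·
    (1,6)@(3, 13): e=[18,42,6] → #
  covered (8 px):
    · · · ·
    · · · ·
    # # # ·
    · # # ·
    · # · ·
    · # · ·
    · # · ·
    · · · ·
    · · · ·
    · · · ·

Result: [[0,2],[1,2],[2,2],[1,3],[2,3],[1,4],[1,5],[1,6]]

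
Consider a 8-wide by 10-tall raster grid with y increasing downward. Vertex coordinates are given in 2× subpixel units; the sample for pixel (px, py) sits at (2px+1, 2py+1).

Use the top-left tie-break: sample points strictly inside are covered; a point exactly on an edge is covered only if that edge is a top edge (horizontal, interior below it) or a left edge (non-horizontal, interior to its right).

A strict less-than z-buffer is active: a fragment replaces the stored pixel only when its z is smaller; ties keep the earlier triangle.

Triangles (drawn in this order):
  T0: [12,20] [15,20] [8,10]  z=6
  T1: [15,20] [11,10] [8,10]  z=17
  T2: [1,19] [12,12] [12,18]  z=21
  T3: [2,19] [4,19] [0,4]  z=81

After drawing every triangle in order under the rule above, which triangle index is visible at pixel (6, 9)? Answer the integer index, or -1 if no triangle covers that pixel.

T0:
  2·area = 30  (B↔C swapped to make it positive)
  edge (12, 20)→(8, 10): d=(-4,-10) top-left  bias=+0
  edge (8, 10)→(15, 20): d=(7,10) right/bottom  bias=-1
  edge (15, 20)→(12, 20): d=(-3,0) right/bottom  bias=-1
    (5,7)@(11, 15): e=[10,5,15] → X
    (6,7)@(13, 15): e=[30,-15,15] → .
    (5,8)@(11, 17): e=[2,19,9] → X
    (6,8)@(13, 17): e=[22,-1,9] → .
    (5,9)@(11, 19): e=[-6,33,3] → .
    (6,9)@(13, 19): e=[14,13,3] → X
    (7,9)@(15, 19): e=[34,-7,3] → .
  covered (3 px):
    . . . . . . . .
    . . . . . . . .
    . . . . . . . .
    . . . . . . . .
    . . . . . . . .
    . . . . . . . .
    . . . . . . . .
    . . . . . X . .
    . . . . . X . .
    . . . . . . X .
T1:
  2·area = 30  (B↔C swapped to make it positive)
  edge (15, 20)→(8, 10): d=(-7,-10) top-left  bias=+0
  edge (8, 10)→(11, 10): d=(3,0) top-left  bias=+0
  edge (11, 10)→(15, 20): d=(4,10) right/bottom  bias=-1
    (4,2)@(9, 5): e=[45,-15,0] → .  [on edge]
    (4,5)@(9, 11): e=[3,3,24] → X
    (5,5)@(11, 11): e=[23,3,4] → X
    (6,5)@(13, 11): e=[43,3,-16] → .
    (4,6)@(9, 13): e=[-11,9,32] → .
    (5,6)@(11, 13): e=[9,9,12] → X
    (6,6)@(13, 13): e=[29,9,-8] → .
    (5,7)@(11, 15): e=[-5,15,20] → .
    (6,7)@(13, 15): e=[15,15,0] → .  [on edge]
    (6,8)@(13, 17): e=[1,21,8] → X
    (7,8)@(15, 17): e=[21,21,-12] → .
    (6,9)@(13, 19): e=[-13,27,16] → .
  covered (4 px):
    . . . . . . . .
    . . . . . . . .
    . . . . . . . .
    . . . . . . . .
    . . . . . . . .
    . . . . X X . .
    . . . . . X . .
    . . . . . . . .
    . . . . . . X .
    . . . . . . . .
T2:
  2·area = 66
  edge (1, 19)→(12, 12): d=(11,-7) top-left  bias=+0
  edge (12, 12)→(12, 18): d=(0,6) right/bottom  bias=-1
  edge (12, 18)→(1, 19): d=(-11,1) right/bottom  bias=-1
    (5,6)@(11, 13): e=[4,6,56] → X
    (6,6)@(13, 13): e=[18,-6,54] → .
    (4,7)@(9, 15): e=[12,18,36] → X
    (6,7)@(13, 15): e=[40,-6,32] → .
    (2,8)@(5, 17): e=[6,42,18] → X
    (3,8)@(7, 17): e=[20,30,16] → X
    (6,8)@(13, 17): e=[62,-6,10] → .
    (0,9)@(1, 19): e=[0,66,0] → .  [on edge]
    (2,9)@(5, 19): e=[28,42,-4] → .
    (3,9)@(7, 19): e=[42,30,-6] → .
    (4,9)@(9, 19): e=[56,18,-8] → .
    (5,9)@(11, 19): e=[70,6,-10] → .
  covered (7 px):
    . . . . . . . .
    . . . . . . . .
    . . . . . . . .
    . . . . . . . .
    . . . . . . . .
    . . . . . . . .
    . . . . . X . .
    . . . . X X . .
    . . X X X X . .
    . . . . . . . .
T3:
  2·area = 30  (B↔C swapped to make it positive)
  edge (2, 19)→(0, 4): d=(-2,-15) top-left  bias=+0
  edge (0, 4)→(4, 19): d=(4,15) right/bottom  bias=-1
  edge (4, 19)→(2, 19): d=(-2,0) right/bottom  bias=-1
    (0,4)@(1, 9): e=[5,5,20] → X
    (1,4)@(3, 9): e=[35,-25,20] → .
    (0,5)@(1, 11): e=[1,13,16] → X
    (1,5)@(3, 11): e=[31,-17,16] → .
    (0,6)@(1, 13): e=[-3,21,12] → .
    (1,8)@(3, 17): e=[19,7,4] → X
    (2,8)@(5, 17): e=[49,-23,4] → .
    (0,9)@(1, 19): e=[-15,45,0] → .  [on edge]
    (1,9)@(3, 19): e=[15,15,0] → .  [on edge]
    (2,9)@(5, 19): e=[45,-15,0] → .  [on edge]
    (3,9)@(7, 19): e=[75,-45,0] → .  [on edge]
    (4,9)@(9, 19): e=[105,-75,0] → .  [on edge]
    (5,9)@(11, 19): e=[135,-105,0] → .  [on edge]
    (6,9)@(13, 19): e=[165,-135,0] → .  [on edge]
    (7,9)@(15, 19): e=[195,-165,0] → .  [on edge]
  covered (3 px):
    . . . . . . . .
    . . . . . . . .
    . . . . . . . .
    . . . . . . . .
    X . . . . . . .
    X . . . . . . .
    . . . . . . . .
    . . . . . . . .
    . X . . . . . .
    . . . . . . . .

Z-buffer (winner per pixel, '.' = empty):
  . . . . . . . .
  . . . . . . . .
  . . . . . . . .
  . . . . . . . .
  3 . . . . . . .
  3 . . . 1 1 . .
  . . . . . 1 . .
  . . . . 2 0 . .
  . 3 2 2 2 0 1 .
  . . . . . . 0 .

Answer: 0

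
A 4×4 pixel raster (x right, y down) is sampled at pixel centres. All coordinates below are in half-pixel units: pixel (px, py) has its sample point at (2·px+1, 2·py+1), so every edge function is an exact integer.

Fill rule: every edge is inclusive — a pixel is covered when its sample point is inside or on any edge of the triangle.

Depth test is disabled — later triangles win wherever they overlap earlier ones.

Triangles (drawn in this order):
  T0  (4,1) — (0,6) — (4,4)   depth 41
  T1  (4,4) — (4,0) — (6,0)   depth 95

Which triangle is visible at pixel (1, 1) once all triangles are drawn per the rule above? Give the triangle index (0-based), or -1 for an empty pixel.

T0:
  2·area = 12  (B↔C swapped to make it positive)
  edge (4, 1)→(4, 4): d=(0,3) inclusive
  edge (4, 4)→(0, 6): d=(-4,2) inclusive
  edge (0, 6)→(4, 1): d=(4,-5) inclusive
    (1,1)@(3, 3): e=[3,6,3] → #
    (2,1)@(5, 3): e=[-3,2,13] → ·
    (0,2)@(1, 5): e=[9,2,1] → #
    (1,2)@(3, 5): e=[3,-2,11] → ·
    (0,3)@(1, 7): e=[9,-6,9] → ·
  covered (2 px):
    · · · ·
    · # · ·
    # · · ·
    · · · ·
T1:
  2·area = 8
  edge (4, 4)→(4, 0): d=(0,-4) inclusive
  edge (4, 0)→(6, 0): d=(2,0) inclusive
  edge (6, 0)→(4, 4): d=(-2,4) inclusive
    (2,0)@(5, 1): e=[4,2,2] → #
    (3,0)@(7, 1): e=[12,2,-6] → ·
    (2,1)@(5, 3): e=[4,6,-2] → ·
  covered (1 px):
    · · # ·
    · · · ·
    · · · ·
    · · · ·

Z-buffer (winner per pixel, '.' = empty):
  . . 1 .
  . 0 . .
  0 . . .
  . . . .

Result: 0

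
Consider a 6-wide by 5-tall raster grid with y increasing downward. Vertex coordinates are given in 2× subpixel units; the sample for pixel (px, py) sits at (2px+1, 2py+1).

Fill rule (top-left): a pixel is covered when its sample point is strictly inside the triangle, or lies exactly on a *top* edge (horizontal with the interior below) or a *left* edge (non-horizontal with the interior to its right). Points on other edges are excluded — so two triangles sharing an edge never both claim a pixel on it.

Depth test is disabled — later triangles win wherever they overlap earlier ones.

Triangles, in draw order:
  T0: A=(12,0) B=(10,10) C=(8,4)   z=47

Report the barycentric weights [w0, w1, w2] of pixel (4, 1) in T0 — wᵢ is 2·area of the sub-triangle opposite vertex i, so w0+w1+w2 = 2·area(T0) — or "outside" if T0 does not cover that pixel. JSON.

T0:
  2·area = 32
  edge (12, 0)→(10, 10): d=(-2,10) right/bottom  bias=-1
  edge (10, 10)→(8, 4): d=(-2,-6) top-left  bias=+0
  edge (8, 4)→(12, 0): d=(4,-4) top-left  bias=+0
    (3,0)@(7, 1): e=[48,0,-16] → .  [on edge]
    (5,0)@(11, 1): e=[8,24,0] → X  [on edge]
    (4,1)@(9, 3): e=[24,8,0] → X  [on edge]
    (3,2)@(7, 5): e=[40,-8,0] → .  [on edge]
    (4,2)@(9, 5): e=[20,4,8] → X
    (5,2)@(11, 5): e=[0,16,16] → .  [on edge]
    (2,3)@(5, 7): e=[56,-24,0] → .  [on edge]
    (4,3)@(9, 7): e=[16,0,16] → X  [on edge]
    (5,3)@(11, 7): e=[-4,12,24] → .
    (1,4)@(3, 9): e=[72,-40,0] → .  [on edge]
    (4,4)@(9, 9): e=[12,-4,24] → .
  covered (5 px):
    . . . . . X
    . . . . X X
    . . . . X .
    . . . . X .
    . . . . . .

Result: [8,0,24]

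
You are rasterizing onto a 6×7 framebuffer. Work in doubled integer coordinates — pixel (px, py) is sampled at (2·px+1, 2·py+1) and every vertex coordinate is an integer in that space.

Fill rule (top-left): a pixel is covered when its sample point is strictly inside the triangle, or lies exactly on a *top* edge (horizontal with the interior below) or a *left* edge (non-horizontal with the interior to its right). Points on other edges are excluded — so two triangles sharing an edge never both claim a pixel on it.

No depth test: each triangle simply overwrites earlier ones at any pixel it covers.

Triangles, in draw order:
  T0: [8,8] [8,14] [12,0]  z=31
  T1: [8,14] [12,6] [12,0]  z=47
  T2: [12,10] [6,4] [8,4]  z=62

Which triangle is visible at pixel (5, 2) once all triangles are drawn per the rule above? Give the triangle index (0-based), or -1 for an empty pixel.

T0:
  2·area = 24  (B↔C swapped to make it positive)
  edge (8, 8)→(12, 0): d=(4,-8) top-left  bias=+0
  edge (12, 0)→(8, 14): d=(-4,14) right/bottom  bias=-1
  edge (8, 14)→(8, 8): d=(0,-6) top-left  bias=+0
    (5,1)@(11, 3): e=[4,2,18] → #
    (5,2)@(11, 5): e=[12,-6,18] → ·
    (4,3)@(9, 7): e=[4,14,6] → #
    (5,3)@(11, 7): e=[20,-14,18] → ·
    (4,4)@(9, 9): e=[12,6,6] → #
    (5,4)@(11, 9): e=[28,-22,18] → ·
    (4,5)@(9, 11): e=[20,-2,6] → ·
  covered (3 px):
    · · · · · ·
    · · · · · #
    · · · · · ·
    · · · · # ·
    · · · · # ·
    · · · · · ·
    · · · · · ·
T1:
  2·area = 24  (B↔C swapped to make it positive)
  edge (8, 14)→(12, 0): d=(4,-14) top-left  bias=+0
  edge (12, 0)→(12, 6): d=(0,6) right/bottom  bias=-1
  edge (12, 6)→(8, 14): d=(-4,8) right/bottom  bias=-1
    (5,2)@(11, 5): e=[6,6,12] → #
    (5,3)@(11, 7): e=[14,6,4] → #
    (5,4)@(11, 9): e=[22,6,-4] → ·
    (4,5)@(9, 11): e=[2,18,4] → #
    (5,5)@(11, 11): e=[30,6,-12] → ·
    (4,6)@(9, 13): e=[10,18,-4] → ·
  covered (3 px):
    · · · · · ·
    · · · · · ·
    · · · · · #
    · · · · · #
    · · · · · ·
    · · · · # ·
    · · · · · ·
T2:
  2·area = 12
  edge (12, 10)→(6, 4): d=(-6,-6) top-left  bias=+0
  edge (6, 4)→(8, 4): d=(2,0) top-left  bias=+0
  edge (8, 4)→(12, 10): d=(4,6) right/bottom  bias=-1
    (1,0)@(3, 1): e=[0,-6,18] → ·  [on edge]
    (2,1)@(5, 3): e=[0,-2,14] → ·  [on edge]
    (3,2)@(7, 5): e=[0,2,10] → #  [on edge]
    (4,2)@(9, 5): e=[12,2,-2] → ·
    (3,3)@(7, 7): e=[-12,6,18] → ·
    (4,3)@(9, 7): e=[0,6,6] → #  [on edge]
    (5,3)@(11, 7): e=[12,6,-6] → ·
    (4,4)@(9, 9): e=[-12,10,14] → ·
    (5,4)@(11, 9): e=[0,10,2] → #  [on edge]
    (5,5)@(11, 11): e=[-12,14,10] → ·
  covered (3 px):
    · · · · · ·
    · · · · · ·
    · · · # · ·
    · · · · # ·
    · · · · · #
    · · · · · ·
    · · · · · ·

Z-buffer (winner per pixel, '.' = empty):
  . . . . . .
  . . . . . 0
  . . . 2 . 1
  . . . . 2 1
  . . . . 0 2
  . . . . 1 .
  . . . . . .

Final: 1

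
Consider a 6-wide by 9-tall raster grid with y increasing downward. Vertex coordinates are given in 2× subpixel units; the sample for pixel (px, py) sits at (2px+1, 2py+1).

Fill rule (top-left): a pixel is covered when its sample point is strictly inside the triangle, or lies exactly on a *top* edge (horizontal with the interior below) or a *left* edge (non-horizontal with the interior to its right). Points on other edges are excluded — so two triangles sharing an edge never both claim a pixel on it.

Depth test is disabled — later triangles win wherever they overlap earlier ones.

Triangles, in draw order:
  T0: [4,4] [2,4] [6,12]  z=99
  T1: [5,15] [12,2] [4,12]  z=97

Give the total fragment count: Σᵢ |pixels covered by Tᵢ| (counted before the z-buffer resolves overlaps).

T0:
  2·area = 16  (B↔C swapped to make it positive)
  edge (4, 4)→(6, 12): d=(2,8) right/bottom  bias=-1
  edge (6, 12)→(2, 4): d=(-4,-8) top-left  bias=+0
  edge (2, 4)→(4, 4): d=(2,0) top-left  bias=+0
    (1,2)@(3, 5): e=[10,4,2] → X
    (2,2)@(5, 5): e=[-6,20,2] → .
    (1,3)@(3, 7): e=[14,-4,6] → .
    (2,4)@(5, 9): e=[2,4,10] → X
    (3,4)@(7, 9): e=[-14,20,10] → .
    (2,5)@(5, 11): e=[6,-4,14] → .
  covered (2 px):
    . . . . . .
    . . . . . .
    . X . . . .
    . . . . . .
    . . X . . .
    . . . . . .
    . . . . . .
    . . . . . .
    . . . . . .
T1:
  2·area = 34  (B↔C swapped to make it positive)
  edge (5, 15)→(4, 12): d=(-1,-3) top-left  bias=+0
  edge (4, 12)→(12, 2): d=(8,-10) top-left  bias=+0
  edge (12, 2)→(5, 15): d=(-7,13) right/bottom  bias=-1
    (0,1)@(1, 3): e=[0,-102,136] → .  [on edge]
    (4,3)@(9, 7): e=[20,10,4] → X
    (5,3)@(11, 7): e=[26,30,-22] → .
    (1,4)@(3, 9): e=[0,-34,68] → .  [on edge]
    (3,4)@(7, 9): e=[12,6,16] → X
    (4,4)@(9, 9): e=[18,26,-10] → .
    (2,5)@(5, 11): e=[4,2,28] → X
    (4,5)@(9, 11): e=[16,42,-24] → .
    (2,6)@(5, 13): e=[2,18,14] → X
    (3,6)@(7, 13): e=[8,38,-12] → .
    (2,7)@(5, 15): e=[0,34,0] → .  [on edge]
  covered (5 px):
    . . . . . .
    . . . . . .
    . . . . . .
    . . . . X .
    . . . X . .
    . . X X . .
    . . X . . .
    . . . . . .
    . . . . . .

Result: 7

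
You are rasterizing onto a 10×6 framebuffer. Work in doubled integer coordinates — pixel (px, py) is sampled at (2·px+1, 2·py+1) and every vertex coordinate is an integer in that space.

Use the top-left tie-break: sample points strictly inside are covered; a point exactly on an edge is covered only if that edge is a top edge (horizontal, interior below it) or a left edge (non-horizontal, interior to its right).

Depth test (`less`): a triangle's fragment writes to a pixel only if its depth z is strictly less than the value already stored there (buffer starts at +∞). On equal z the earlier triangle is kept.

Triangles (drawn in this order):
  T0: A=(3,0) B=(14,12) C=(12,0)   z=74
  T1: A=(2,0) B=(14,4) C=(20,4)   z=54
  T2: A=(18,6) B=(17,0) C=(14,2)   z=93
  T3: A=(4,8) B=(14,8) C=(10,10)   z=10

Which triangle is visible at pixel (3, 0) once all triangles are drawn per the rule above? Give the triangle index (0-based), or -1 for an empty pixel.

T0:
  2·area = 108  (B↔C swapped to make it positive)
  edge (3, 0)→(12, 0): d=(9,0) top-left  bias=+0
  edge (12, 0)→(14, 12): d=(2,12) right/bottom  bias=-1
  edge (14, 12)→(3, 0): d=(-11,-12) top-left  bias=+0
    (2,0)@(5, 1): e=[9,86,13] → X
    (3,0)@(7, 1): e=[9,62,37] → X
    (4,0)@(9, 1): e=[9,38,61] → X
    (5,0)@(11, 1): e=[9,14,85] → X
    (6,0)@(13, 1): e=[9,-10,109] → .
    (2,1)@(5, 3): e=[27,90,-9] → .
    (3,1)@(7, 3): e=[27,66,15] → X
    (6,1)@(13, 3): e=[27,-6,87] → .
    (3,2)@(7, 5): e=[45,70,-7] → .
    (4,2)@(9, 5): e=[45,46,17] → X
    (6,2)@(13, 5): e=[45,-2,65] → .
    (4,3)@(9, 7): e=[63,50,-5] → .
  covered (12 px):
    . . X X X X . . . .
    . . . X X X . . . .
    . . . . X X . . . .
    . . . . . X X . . .
    . . . . . . X . . .
    . . . . . . . . . .
T1:
  2·area = 24  (B↔C swapped to make it positive)
  edge (2, 0)→(20, 4): d=(18,4) right/bottom  bias=-1
  edge (20, 4)→(14, 4): d=(-6,0) right/bottom  bias=-1
  edge (14, 4)→(2, 0): d=(-12,-4) top-left  bias=+0
    (2,0)@(5, 1): e=[6,18,0] → X  [on edge]
    (3,0)@(7, 1): e=[-2,18,8] → .
    (2,1)@(5, 3): e=[42,6,-24] → .
    (5,1)@(11, 3): e=[18,6,0] → X  [on edge]
    (6,1)@(13, 3): e=[10,6,8] → X
    (7,1)@(15, 3): e=[2,6,16] → X
    (8,1)@(17, 3): e=[-6,6,24] → .
    (5,2)@(11, 5): e=[54,-6,-24] → .
    (6,2)@(13, 5): e=[46,-6,-16] → .
    (7,2)@(15, 5): e=[38,-6,-8] → .
    (8,2)@(17, 5): e=[30,-6,0] → .  [on edge]
  covered (4 px):
    . . X . . . . . . .
    . . . . . X X X . .
    . . . . . . . . . .
    . . . . . . . . . .
    . . . . . . . . . .
    . . . . . . . . . .
T2:
  2·area = 20  (B↔C swapped to make it positive)
  edge (18, 6)→(14, 2): d=(-4,-4) top-left  bias=+0
  edge (14, 2)→(17, 0): d=(3,-2) top-left  bias=+0
  edge (17, 0)→(18, 6): d=(1,6) right/bottom  bias=-1
    (6,0)@(13, 1): e=[0,-5,25] → .  [on edge]
    (8,0)@(17, 1): e=[16,3,1] → X
    (9,0)@(19, 1): e=[24,7,-11] → .
    (7,1)@(15, 3): e=[0,5,15] → X  [on edge]
    (9,1)@(19, 3): e=[16,13,-9] → .
    (7,2)@(15, 5): e=[-8,11,17] → .
    (8,2)@(17, 5): e=[0,15,5] → X  [on edge]
    (9,2)@(19, 5): e=[8,19,-7] → .
    (8,3)@(17, 7): e=[-8,21,7] → .
    (9,3)@(19, 7): e=[0,25,-5] → .  [on edge]
  covered (4 px):
    . . . . . . . . X .
    . . . . . . . X X .
    . . . . . . . . X .
    . . . . . . . . . .
    . . . . . . . . . .
    . . . . . . . . . .
T3:
  2·area = 20
  edge (4, 8)→(14, 8): d=(10,0) top-left  bias=+0
  edge (14, 8)→(10, 10): d=(-4,2) right/bottom  bias=-1
  edge (10, 10)→(4, 8): d=(-6,-2) top-left  bias=+0
    (0,3)@(1, 7): e=[-10,30,0] → .  [on edge]
    (3,4)@(7, 9): e=[10,10,0] → X  [on edge]
    (4,4)@(9, 9): e=[10,6,4] → X
    (5,4)@(11, 9): e=[10,2,8] → X
    (6,4)@(13, 9): e=[10,-2,12] → .
    (3,5)@(7, 11): e=[30,2,-12] → .
    (4,5)@(9, 11): e=[30,-2,-8] → .
    (5,5)@(11, 11): e=[30,-6,-4] → .
    (6,5)@(13, 11): e=[30,-10,0] → .  [on edge]
  covered (3 px):
    . . . . . . . . . .
    . . . . . . . . . .
    . . . . . . . . . .
    . . . . . . . . . .
    . . . X X X . . . .
    . . . . . . . . . .

Z-buffer (winner per pixel, '.' = empty):
  . . 1 0 0 0 . . 2 .
  . . . 0 0 1 1 1 2 .
  . . . . 0 0 . . 2 .
  . . . . . 0 0 . . .
  . . . 3 3 3 0 . . .
  . . . . . . . . . .

Answer: 0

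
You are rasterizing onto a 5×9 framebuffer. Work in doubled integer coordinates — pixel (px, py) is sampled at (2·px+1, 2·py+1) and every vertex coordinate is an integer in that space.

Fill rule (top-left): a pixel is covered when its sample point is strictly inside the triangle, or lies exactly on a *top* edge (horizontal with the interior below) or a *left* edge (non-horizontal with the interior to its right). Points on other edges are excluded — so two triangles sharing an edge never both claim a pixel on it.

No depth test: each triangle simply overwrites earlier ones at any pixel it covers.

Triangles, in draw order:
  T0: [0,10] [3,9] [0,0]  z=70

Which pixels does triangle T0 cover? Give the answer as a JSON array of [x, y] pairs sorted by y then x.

T0:
  2·area = 30  (B↔C swapped to make it positive)
  edge (0, 10)→(0, 0): d=(0,-10) top-left  bias=+0
  edge (0, 0)→(3, 9): d=(3,9) right/bottom  bias=-1
  edge (3, 9)→(0, 10): d=(-3,1) right/bottom  bias=-1
    (0,1)@(1, 3): e=[10,0,20] → .  [on edge]
    (0,2)@(1, 5): e=[10,6,14] → X
    (1,2)@(3, 5): e=[30,-12,12] → .
    (0,3)@(1, 7): e=[10,12,8] → X
    (1,3)@(3, 7): e=[30,-6,6] → .
    (4,3)@(9, 7): e=[90,-60,0] → .  [on edge]
    (0,4)@(1, 9): e=[10,18,2] → X
    (1,4)@(3, 9): e=[30,0,0] → .  [on edge]
    (0,5)@(1, 11): e=[10,24,-4] → .
    (2,7)@(5, 15): e=[50,0,-20] → .  [on edge]
  covered (3 px):
    . . . . .
    . . . . .
    X . . . .
    X . . . .
    X . . . .
    . . . . .
    . . . . .
    . . . . .
    . . . . .

Answer: [[0,2],[0,3],[0,4]]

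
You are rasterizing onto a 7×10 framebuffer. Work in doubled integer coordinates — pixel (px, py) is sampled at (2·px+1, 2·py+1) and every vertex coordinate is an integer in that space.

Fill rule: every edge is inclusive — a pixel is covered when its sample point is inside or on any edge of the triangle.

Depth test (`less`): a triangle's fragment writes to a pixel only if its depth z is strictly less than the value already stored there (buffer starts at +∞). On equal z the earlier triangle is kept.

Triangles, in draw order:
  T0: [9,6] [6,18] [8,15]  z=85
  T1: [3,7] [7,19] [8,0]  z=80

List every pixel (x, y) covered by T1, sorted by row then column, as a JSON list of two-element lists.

T0:
  2·area = 15  (B↔C swapped to make it positive)
  edge (9, 6)→(8, 15): d=(-1,9) inclusive
  edge (8, 15)→(6, 18): d=(-2,3) inclusive
  edge (6, 18)→(9, 6): d=(3,-12) inclusive
    (3,7)@(7, 15): e=[9,3,3] → █
    (4,7)@(9, 15): e=[-9,-3,27] → ·
    (3,8)@(7, 17): e=[7,-1,9] → ·
  covered (1 px):
    · · · · · · ·
    · · · · · · ·
    · · · · · · ·
    · · · · · · ·
    · · · · · · ·
    · · · · · · ·
    · · · · · · ·
    · · · █ · · ·
    · · · · · · ·
    · · · · · · ·
T1:
  2·area = 88  (B↔C swapped to make it positive)
  edge (3, 7)→(8, 0): d=(5,-7) inclusive
  edge (8, 0)→(7, 19): d=(-1,19) inclusive
  edge (7, 19)→(3, 7): d=(-4,-12) inclusive
    (0,0)@(1, 1): e=[-44,132,0] → ·  [on edge]
    (3,1)@(7, 3): e=[8,16,64] → █
    (4,1)@(9, 3): e=[22,-22,88] → ·
    (2,2)@(5, 5): e=[4,52,32] → █
    (4,2)@(9, 5): e=[32,-24,80] → ·
    (1,3)@(3, 7): e=[0,88,0] → █  [on edge]
    (4,3)@(9, 7): e=[42,-26,72] → ·
    (1,4)@(3, 9): e=[10,86,-8] → ·
    (2,4)@(5, 9): e=[24,48,16] → █
    (4,4)@(9, 9): e=[52,-28,64] → ·
    (2,5)@(5, 11): e=[34,46,8] → █
    (4,5)@(9, 11): e=[62,-30,56] → ·
    (2,6)@(5, 13): e=[44,44,0] → █  [on edge]
    (3,9)@(7, 19): e=[88,0,0] → █  [on edge]
  covered (15 px):
    · · · · · · ·
    · · · █ · · ·
    · · █ █ · · ·
    · █ █ █ · · ·
    · · █ █ · · ·
    · · █ █ · · ·
    · · █ █ · · ·
    · · · █ · · ·
    · · · █ · · ·
    · · · █ · · ·

Result: [[3,1],[2,2],[3,2],[1,3],[2,3],[3,3],[2,4],[3,4],[2,5],[3,5],[2,6],[3,6],[3,7],[3,8],[3,9]]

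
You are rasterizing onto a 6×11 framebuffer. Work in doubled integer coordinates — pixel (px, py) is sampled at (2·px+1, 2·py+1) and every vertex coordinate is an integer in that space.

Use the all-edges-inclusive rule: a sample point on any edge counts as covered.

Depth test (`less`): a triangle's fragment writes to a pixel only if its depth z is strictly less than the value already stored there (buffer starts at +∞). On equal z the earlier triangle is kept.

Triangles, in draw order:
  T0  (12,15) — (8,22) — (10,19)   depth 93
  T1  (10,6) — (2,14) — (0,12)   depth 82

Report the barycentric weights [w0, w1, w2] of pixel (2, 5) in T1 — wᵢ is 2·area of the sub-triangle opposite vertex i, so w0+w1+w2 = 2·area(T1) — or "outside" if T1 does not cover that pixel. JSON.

T0:
  2·area = 2  (B↔C swapped to make it positive)
  edge (12, 15)→(10, 19): d=(-2,4) inclusive
  edge (10, 19)→(8, 22): d=(-2,3) inclusive
  edge (8, 22)→(12, 15): d=(4,-7) inclusive
    (5,8)@(11, 17): e=[0,1,1] → #  [on edge]
    (5,9)@(11, 19): e=[-4,-3,9] → ·
    (4,10)@(9, 21): e=[0,-1,3] → ·  [on edge]
  covered (1 px):
    · · · · · ·
    · · · · · ·
    · · · · · ·
    · · · · · ·
    · · · · · ·
    · · · · · ·
    · · · · · ·
    · · · · · ·
    · · · · · #
    · · · · · ·
    · · · · · ·
T1:
  2·area = 32
  edge (10, 6)→(2, 14): d=(-8,8) inclusive
  edge (2, 14)→(0, 12): d=(-2,-2) inclusive
  edge (0, 12)→(10, 6): d=(10,-6) inclusive
    (5,2)@(11, 5): e=[0,36,-4] → ·  [on edge]
    (4,3)@(9, 7): e=[0,28,4] → #  [on edge]
    (5,3)@(11, 7): e=[-16,32,16] → ·
    (2,4)@(5, 9): e=[16,16,0] → #  [on edge]
    (3,4)@(7, 9): e=[0,20,12] → #  [on edge]
    (4,4)@(9, 9): e=[-16,24,24] → ·
    (1,5)@(3, 11): e=[16,8,8] → #
    (2,5)@(5, 11): e=[0,12,20] → #  [on edge]
    (3,5)@(7, 11): e=[-16,16,32] → ·
    (0,6)@(1, 13): e=[16,0,16] → #  [on edge]
    (1,6)@(3, 13): e=[0,4,28] → #  [on edge]
    (2,6)@(5, 13): e=[-16,8,40] → ·
    (0,7)@(1, 15): e=[0,-4,36] → ·  [on edge]
    (1,7)@(3, 15): e=[-16,0,48] → ·  [on edge]
    (2,8)@(5, 17): e=[-48,0,80] → ·  [on edge]
    (3,9)@(7, 19): e=[-80,0,112] → ·  [on edge]
    (4,10)@(9, 21): e=[-112,0,144] → ·  [on edge]
  covered (7 px):
    · · · · · ·
    · · · · · ·
    · · · · · ·
    · · · · # ·
    · · # # · ·
    · # # · · ·
    # # · · · ·
    · · · · · ·
    · · · · · ·
    · · · · · ·
    · · · · · ·

Result: [12,20,0]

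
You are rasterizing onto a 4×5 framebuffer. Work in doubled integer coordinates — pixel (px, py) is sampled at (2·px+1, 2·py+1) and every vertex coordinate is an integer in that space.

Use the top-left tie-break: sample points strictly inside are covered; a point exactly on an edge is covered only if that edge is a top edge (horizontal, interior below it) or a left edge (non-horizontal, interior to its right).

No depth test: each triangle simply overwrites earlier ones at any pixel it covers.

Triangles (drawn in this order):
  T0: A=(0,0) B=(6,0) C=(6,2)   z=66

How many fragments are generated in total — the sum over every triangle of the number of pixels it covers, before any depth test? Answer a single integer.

T0:
  2·area = 12
  edge (0, 0)→(6, 0): d=(6,0) top-left  bias=+0
  edge (6, 0)→(6, 2): d=(0,2) right/bottom  bias=-1
  edge (6, 2)→(0, 0): d=(-6,-2) top-left  bias=+0
    (1,0)@(3, 1): e=[6,6,0] → #  [on edge]
    (2,0)@(5, 1): e=[6,2,4] → #
    (3,0)@(7, 1): e=[6,-2,8] → ·
    (1,1)@(3, 3): e=[18,6,-12] → ·
    (2,1)@(5, 3): e=[18,2,-8] → ·
  covered (2 px):
    · # # ·
    · · · ·
    · · · ·
    · · · ·
    · · · ·

Result: 2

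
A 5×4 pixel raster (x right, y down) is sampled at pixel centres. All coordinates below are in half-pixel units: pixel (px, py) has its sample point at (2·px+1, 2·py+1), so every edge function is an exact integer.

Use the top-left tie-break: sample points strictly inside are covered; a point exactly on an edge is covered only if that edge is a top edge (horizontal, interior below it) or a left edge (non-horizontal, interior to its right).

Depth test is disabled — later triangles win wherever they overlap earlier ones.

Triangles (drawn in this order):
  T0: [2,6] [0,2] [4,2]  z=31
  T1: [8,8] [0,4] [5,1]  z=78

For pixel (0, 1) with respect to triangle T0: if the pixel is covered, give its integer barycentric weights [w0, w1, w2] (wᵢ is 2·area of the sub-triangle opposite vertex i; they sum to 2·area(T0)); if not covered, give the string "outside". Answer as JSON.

T0:
  2·area = 16
  edge (2, 6)→(0, 2): d=(-2,-4) top-left  bias=+0
  edge (0, 2)→(4, 2): d=(4,0) top-left  bias=+0
  edge (4, 2)→(2, 6): d=(-2,4) right/bottom  bias=-1
    (0,1)@(1, 3): e=[2,4,10] → #
    (1,1)@(3, 3): e=[10,4,2] → #
    (2,1)@(5, 3): e=[18,4,-6] → ·
    (0,2)@(1, 5): e=[-2,12,6] → ·
    (1,2)@(3, 5): e=[6,12,-2] → ·
  covered (2 px):
    · · · · ·
    # # · · ·
    · · · · ·
    · · · · ·
T1:
  2·area = 44
  edge (8, 8)→(0, 4): d=(-8,-4) top-left  bias=+0
  edge (0, 4)→(5, 1): d=(5,-3) top-left  bias=+0
  edge (5, 1)→(8, 8): d=(3,7) right/bottom  bias=-1
    (2,0)@(5, 1): e=[44,0,0] → ·  [on edge]
    (1,1)@(3, 3): e=[20,4,20] → #
    (2,1)@(5, 3): e=[28,10,6] → #
    (3,1)@(7, 3): e=[36,16,-8] → ·
    (1,2)@(3, 5): e=[4,14,26] → #
    (3,2)@(7, 5): e=[20,26,-2] → ·
    (1,3)@(3, 7): e=[-12,24,32] → ·
    (2,3)@(5, 7): e=[-4,30,18] → ·
    (3,3)@(7, 7): e=[4,36,4] → #
    (4,3)@(9, 7): e=[12,42,-10] → ·
  covered (5 px):
    · · · · ·
    · # # · ·
    · # # · ·
    · · · # ·

Answer: [4,10,2]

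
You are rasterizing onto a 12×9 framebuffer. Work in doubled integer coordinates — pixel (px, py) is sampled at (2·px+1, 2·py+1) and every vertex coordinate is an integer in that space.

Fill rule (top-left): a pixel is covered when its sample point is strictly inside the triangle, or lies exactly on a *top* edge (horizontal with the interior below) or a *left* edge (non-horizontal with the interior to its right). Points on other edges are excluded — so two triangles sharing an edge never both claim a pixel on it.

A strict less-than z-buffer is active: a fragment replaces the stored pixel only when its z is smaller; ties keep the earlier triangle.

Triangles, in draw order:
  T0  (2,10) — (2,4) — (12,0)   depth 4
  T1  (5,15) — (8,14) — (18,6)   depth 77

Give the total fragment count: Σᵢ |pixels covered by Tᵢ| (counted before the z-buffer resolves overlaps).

T0:
  2·area = 60
  edge (2, 10)→(2, 4): d=(0,-6) top-left  bias=+0
  edge (2, 4)→(12, 0): d=(10,-4) top-left  bias=+0
  edge (12, 0)→(2, 10): d=(-10,10) right/bottom  bias=-1
    (5,0)@(11, 1): e=[54,6,0] → ·  [on edge]
    (2,1)@(5, 3): e=[18,2,40] → █
    (3,1)@(7, 3): e=[30,10,20] → █
    (4,1)@(9, 3): e=[42,18,0] → ·  [on edge]
    (1,2)@(3, 5): e=[6,14,40] → █
    (3,2)@(7, 5): e=[30,30,0] → ·  [on edge]
    (1,3)@(3, 7): e=[6,34,20] → █
    (2,3)@(5, 7): e=[18,42,0] → ·  [on edge]
    (1,4)@(3, 9): e=[6,54,0] → ·  [on edge]
    (0,5)@(1, 11): e=[-6,66,0] → ·  [on edge]
  covered (5 px):
    · · · · · · · · · · · ·
    · · █ █ · · · · · · · ·
    · █ █ · · · · · · · · ·
    · █ · · · · · · · · · ·
    · · · · · · · · · · · ·
    · · · · · · · · · · · ·
    · · · · · · · · · · · ·
    · · · · · · · · · · · ·
    · · · · · · · · · · · ·
T1:
  2·area = 14  (B↔C swapped to make it positive)
  edge (5, 15)→(18, 6): d=(13,-9) top-left  bias=+0
  edge (18, 6)→(8, 14): d=(-10,8) right/bottom  bias=-1
  edge (8, 14)→(5, 15): d=(-3,1) right/bottom  bias=-1
    (11,4)@(23, 9): e=[84,-70,0] → ·  [on edge]
    (5,5)@(11, 11): e=[2,6,6] → █
    (6,5)@(13, 11): e=[20,-10,4] → ·
    (8,5)@(17, 11): e=[56,-42,0] → ·  [on edge]
    (4,6)@(9, 13): e=[10,2,2] → █
    (5,6)@(11, 13): e=[28,-14,0] → ·  [on edge]
    (2,7)@(5, 15): e=[0,14,0] → ·  [on edge]
    (4,7)@(9, 15): e=[36,-18,-4] → ·
  covered (2 px):
    · · · · · · · · · · · ·
    · · · · · · · · · · · ·
    · · · · · · · · · · · ·
    · · · · · · · · · · · ·
    · · · · · · · · · · · ·
    · · · · · █ · · · · · ·
    · · · · █ · · · · · · ·
    · · · · · · · · · · · ·
    · · · · · · · · · · · ·

Final: 7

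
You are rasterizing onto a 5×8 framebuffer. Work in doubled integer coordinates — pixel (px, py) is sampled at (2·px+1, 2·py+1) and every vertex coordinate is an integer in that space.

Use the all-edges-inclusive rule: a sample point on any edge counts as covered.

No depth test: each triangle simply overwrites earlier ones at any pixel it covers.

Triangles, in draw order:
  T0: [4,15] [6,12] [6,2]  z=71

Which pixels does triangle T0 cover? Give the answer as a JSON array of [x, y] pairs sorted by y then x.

T0:
  2·area = 20  (B↔C swapped to make it positive)
  edge (4, 15)→(6, 2): d=(2,-13) inclusive
  edge (6, 2)→(6, 12): d=(0,10) inclusive
  edge (6, 12)→(4, 15): d=(-2,3) inclusive
    (2,4)@(5, 9): e=[1,10,9] → █
    (3,4)@(7, 9): e=[27,-10,3] → ·
    (2,5)@(5, 11): e=[5,10,5] → █
    (3,5)@(7, 11): e=[31,-10,-1] → ·
    (2,6)@(5, 13): e=[9,10,1] → █
    (3,6)@(7, 13): e=[35,-10,-5] → ·
    (2,7)@(5, 15): e=[13,10,-3] → ·
  covered (3 px):
    · · · · ·
    · · · · ·
    · · · · ·
    · · · · ·
    · · █ · ·
    · · █ · ·
    · · █ · ·
    · · · · ·

Answer: [[2,4],[2,5],[2,6]]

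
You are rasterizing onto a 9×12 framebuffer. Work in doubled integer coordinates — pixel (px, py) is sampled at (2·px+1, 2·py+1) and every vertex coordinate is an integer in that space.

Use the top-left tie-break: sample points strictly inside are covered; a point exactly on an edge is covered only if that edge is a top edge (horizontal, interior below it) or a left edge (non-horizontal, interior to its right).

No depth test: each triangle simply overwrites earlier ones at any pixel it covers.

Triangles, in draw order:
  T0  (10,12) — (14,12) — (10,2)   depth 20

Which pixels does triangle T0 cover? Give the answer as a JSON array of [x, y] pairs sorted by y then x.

T0:
  2·area = 40  (B↔C swapped to make it positive)
  edge (10, 12)→(10, 2): d=(0,-10) top-left  bias=+0
  edge (10, 2)→(14, 12): d=(4,10) right/bottom  bias=-1
  edge (14, 12)→(10, 12): d=(-4,0) right/bottom  bias=-1
    (5,2)@(11, 5): e=[10,2,28] → █
    (6,2)@(13, 5): e=[30,-18,28] → ·
    (5,3)@(11, 7): e=[10,10,20] → █
    (6,3)@(13, 7): e=[30,-10,20] → ·
    (5,4)@(11, 9): e=[10,18,12] → █
    (6,4)@(13, 9): e=[30,-2,12] → ·
    (5,5)@(11, 11): e=[10,26,4] → █
    (6,5)@(13, 11): e=[30,6,4] → █
    (7,5)@(15, 11): e=[50,-14,4] → ·
    (5,6)@(11, 13): e=[10,34,-4] → ·
    (6,6)@(13, 13): e=[30,14,-4] → ·
  covered (5 px):
    · · · · · · · · ·
    · · · · · · · · ·
    · · · · · █ · · ·
    · · · · · █ · · ·
    · · · · · █ · · ·
    · · · · · █ █ · ·
    · · · · · · · · ·
    · · · · · · · · ·
    · · · · · · · · ·
    · · · · · · · · ·
    · · · · · · · · ·
    · · · · · · · · ·

Answer: [[5,2],[5,3],[5,4],[5,5],[6,5]]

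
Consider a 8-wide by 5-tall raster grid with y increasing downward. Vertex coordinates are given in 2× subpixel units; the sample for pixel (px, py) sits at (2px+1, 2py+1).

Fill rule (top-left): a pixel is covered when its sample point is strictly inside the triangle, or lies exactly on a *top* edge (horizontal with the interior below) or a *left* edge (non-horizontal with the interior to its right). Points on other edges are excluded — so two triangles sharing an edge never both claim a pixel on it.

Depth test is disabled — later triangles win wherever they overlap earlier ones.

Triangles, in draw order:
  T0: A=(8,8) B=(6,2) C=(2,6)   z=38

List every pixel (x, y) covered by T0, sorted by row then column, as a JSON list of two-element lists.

T0:
  2·area = 32  (B↔C swapped to make it positive)
  edge (8, 8)→(2, 6): d=(-6,-2) top-left  bias=+0
  edge (2, 6)→(6, 2): d=(4,-4) top-left  bias=+0
  edge (6, 2)→(8, 8): d=(2,6) right/bottom  bias=-1
    (3,0)@(7, 1): e=[40,0,-8] → ·  [on edge]
    (2,1)@(5, 3): e=[24,0,8] → #  [on edge]
    (3,1)@(7, 3): e=[28,8,-4] → ·
    (1,2)@(3, 5): e=[8,0,24] → #  [on edge]
    (3,2)@(7, 5): e=[16,16,0] → ·  [on edge]
    (0,3)@(1, 7): e=[-8,0,40] → ·  [on edge]
    (1,3)@(3, 7): e=[-4,8,28] → ·
    (2,3)@(5, 7): e=[0,16,16] → #  [on edge]
    (3,3)@(7, 7): e=[4,24,4] → #
    (4,3)@(9, 7): e=[8,32,-8] → ·
    (2,4)@(5, 9): e=[-12,24,20] → ·
    (3,4)@(7, 9): e=[-8,32,8] → ·
    (5,4)@(11, 9): e=[0,48,-16] → ·  [on edge]
  covered (5 px):
    · · · · · · · ·
    · · # · · · · ·
    · # # · · · · ·
    · · # # · · · ·
    · · · · · · · ·

Result: [[2,1],[1,2],[2,2],[2,3],[3,3]]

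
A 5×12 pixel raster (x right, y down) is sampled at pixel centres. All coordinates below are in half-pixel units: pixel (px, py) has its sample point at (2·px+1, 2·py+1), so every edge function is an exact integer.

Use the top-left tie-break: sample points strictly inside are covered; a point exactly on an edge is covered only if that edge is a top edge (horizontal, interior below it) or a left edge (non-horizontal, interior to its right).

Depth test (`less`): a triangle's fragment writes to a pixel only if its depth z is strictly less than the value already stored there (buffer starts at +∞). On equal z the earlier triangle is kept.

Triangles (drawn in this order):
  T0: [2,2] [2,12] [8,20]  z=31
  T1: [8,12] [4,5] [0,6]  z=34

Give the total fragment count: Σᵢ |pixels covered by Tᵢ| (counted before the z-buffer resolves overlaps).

T0:
  2·area = 60  (B↔C swapped to make it positive)
  edge (2, 2)→(8, 20): d=(6,18) right/bottom  bias=-1
  edge (8, 20)→(2, 12): d=(-6,-8) top-left  bias=+0
  edge (2, 12)→(2, 2): d=(0,-10) top-left  bias=+0
    (1,2)@(3, 5): e=[0,50,10] → ·  [on edge]
    (1,3)@(3, 7): e=[12,38,10] → █
    (2,3)@(5, 7): e=[-24,54,30] → ·
    (1,4)@(3, 9): e=[24,26,10] → █
    (2,4)@(5, 9): e=[-12,42,30] → ·
    (1,5)@(3, 11): e=[36,14,10] → █
    (2,5)@(5, 11): e=[0,30,30] → ·  [on edge]
    (1,6)@(3, 13): e=[48,2,10] → █
    (2,6)@(5, 13): e=[12,18,30] → █
    (3,6)@(7, 13): e=[-24,34,50] → ·
    (1,7)@(3, 15): e=[60,-10,10] → ·
    (2,7)@(5, 15): e=[24,6,30] → █
    (3,8)@(7, 17): e=[0,10,50] → ·  [on edge]
    (4,11)@(9, 23): e=[0,-10,70] → ·  [on edge]
  covered (6 px):
    · · · · ·
    · · · · ·
    · · · · ·
    · █ · · ·
    · █ · · ·
    · █ · · ·
    · █ █ · ·
    · · █ · ·
    · · · · ·
    · · · · ·
    · · · · ·
    · · · · ·
T1:
  2·area = 32  (B↔C swapped to make it positive)
  edge (8, 12)→(0, 6): d=(-8,-6) top-left  bias=+0
  edge (0, 6)→(4, 5): d=(4,-1) top-left  bias=+0
  edge (4, 5)→(8, 12): d=(4,7) right/bottom  bias=-1
    (1,3)@(3, 7): e=[10,7,15] → █
    (2,3)@(5, 7): e=[22,9,1] → █
    (3,3)@(7, 7): e=[34,11,-13] → ·
    (1,4)@(3, 9): e=[-6,15,23] → ·
    (2,4)@(5, 9): e=[6,17,9] → █
    (3,4)@(7, 9): e=[18,19,-5] → ·
    (2,5)@(5, 11): e=[-10,25,17] → ·
    (3,5)@(7, 11): e=[2,27,3] → █
    (4,5)@(9, 11): e=[14,29,-11] → ·
    (3,6)@(7, 13): e=[-14,35,11] → ·
  covered (4 px):
    · · · · ·
    · · · · ·
    · · · · ·
    · █ █ · ·
    · · █ · ·
    · · · █ ·
    · · · · ·
    · · · · ·
    · · · · ·
    · · · · ·
    · · · · ·
    · · · · ·

Result: 10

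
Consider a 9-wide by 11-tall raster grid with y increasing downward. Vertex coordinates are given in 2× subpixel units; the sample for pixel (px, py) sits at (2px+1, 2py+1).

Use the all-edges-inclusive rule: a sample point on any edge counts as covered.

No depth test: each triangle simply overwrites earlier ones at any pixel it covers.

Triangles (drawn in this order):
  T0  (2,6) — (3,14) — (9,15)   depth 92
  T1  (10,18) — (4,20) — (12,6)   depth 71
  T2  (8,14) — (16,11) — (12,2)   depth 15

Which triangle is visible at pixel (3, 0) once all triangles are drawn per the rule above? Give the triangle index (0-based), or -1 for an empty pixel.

T0:
  2·area = 47  (B↔C swapped to make it positive)
  edge (2, 6)→(9, 15): d=(7,9) inclusive
  edge (9, 15)→(3, 14): d=(-6,-1) inclusive
  edge (3, 14)→(2, 6): d=(-1,-8) inclusive
    (1,4)@(3, 9): e=[12,30,5] → #
    (2,4)@(5, 9): e=[-6,32,21] → ·
    (1,5)@(3, 11): e=[26,18,3] → #
    (2,5)@(5, 11): e=[8,20,19] → #
    (3,5)@(7, 11): e=[-10,22,35] → ·
    (1,6)@(3, 13): e=[40,6,1] → #
    (3,6)@(7, 13): e=[4,10,33] → #
    (4,6)@(9, 13): e=[-14,12,49] → ·
    (1,7)@(3, 15): e=[54,-6,-1] → ·
    (2,7)@(5, 15): e=[36,-4,15] → ·
    (3,7)@(7, 15): e=[18,-2,31] → ·
    (4,7)@(9, 15): e=[0,0,47] → #  [on edge]
  covered (7 px):
    · · · · · · · · ·
    · · · · · · · · ·
    · · · · · · · · ·
    · · · · · · · · ·
    · # · · · · · · ·
    · # # · · · · · ·
    · # # # · · · · ·
    · · · · # · · · ·
    · · · · · · · · ·
    · · · · · · · · ·
    · · · · · · · · ·
T1:
  2·area = 68
  edge (10, 18)→(4, 20): d=(-6,2) inclusive
  edge (4, 20)→(12, 6): d=(8,-14) inclusive
  edge (12, 6)→(10, 18): d=(-2,12) inclusive
    (5,4)@(11, 9): e=[52,10,6] → #
    (6,4)@(13, 9): e=[48,38,-18] → ·
    (5,5)@(11, 11): e=[40,26,2] → #
    (6,5)@(13, 11): e=[36,54,-22] → ·
    (4,6)@(9, 13): e=[32,14,22] → #
    (5,6)@(11, 13): e=[28,42,-2] → ·
    (3,7)@(7, 15): e=[24,2,42] → #
    (5,7)@(11, 15): e=[16,58,-6] → ·
    (3,8)@(7, 17): e=[12,18,38] → #
    (5,8)@(11, 17): e=[4,74,-10] → ·
    (6,8)@(13, 17): e=[0,102,-34] → ·  [on edge]
    (2,9)@(5, 19): e=[4,6,58] → #
    (3,9)@(7, 19): e=[0,34,34] → #  [on edge]
    (0,10)@(1, 21): e=[0,-34,102] → ·  [on edge]
  covered (9 px):
    · · · · · · · · ·
    · · · · · · · · ·
    · · · · · · · · ·
    · · · · · · · · ·
    · · · · · # · · ·
    · · · · · # · · ·
    · · · · # · · · ·
    · · · # # · · · ·
    · · · # # · · · ·
    · · # # · · · · ·
    · · · · · · · · ·
T2:
  2·area = 84  (B↔C swapped to make it positive)
  edge (8, 14)→(12, 2): d=(4,-12) inclusive
  edge (12, 2)→(16, 11): d=(4,9) inclusive
  edge (16, 11)→(8, 14): d=(-8,3) inclusive
    (5,2)@(11, 5): e=[0,21,63] → #  [on edge]
    (6,2)@(13, 5): e=[24,3,57] → #
    (7,2)@(15, 5): e=[48,-15,51] → ·
    (5,3)@(11, 7): e=[8,29,47] → #
    (7,3)@(15, 7): e=[56,-7,35] → ·
    (5,4)@(11, 9): e=[16,37,31] → #
    (7,4)@(15, 9): e=[64,1,19] → #
    (8,4)@(17, 9): e=[88,-17,13] → ·
    (4,5)@(9, 11): e=[0,63,21] → #  [on edge]
    (8,5)@(17, 11): e=[96,-9,-3] → ·
    (4,6)@(9, 13): e=[8,71,5] → #
    (5,6)@(11, 13): e=[32,53,-1] → ·
    (3,8)@(7, 17): e=[0,105,-21] → ·  [on edge]
  covered (12 px):
    · · · · · · · · ·
    · · · · · · · · ·
    · · · · · # # · ·
    · · · · · # # · ·
    · · · · · # # # ·
    · · · · # # # # ·
    · · · · # · · · ·
    · · · · · · · · ·
    · · · · · · · · ·
    · · · · · · · · ·
    · · · · · · · · ·

Z-buffer (winner per pixel, '.' = empty):
  . . . . . . . . .
  . . . . . . . . .
  . . . . . 2 2 . .
  . . . . . 2 2 . .
  . 0 . . . 2 2 2 .
  . 0 0 . 2 2 2 2 .
  . 0 0 0 2 . . . .
  . . . 1 1 . . . .
  . . . 1 1 . . . .
  . . 1 1 . . . . .
  . . . . . . . . .

Result: -1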